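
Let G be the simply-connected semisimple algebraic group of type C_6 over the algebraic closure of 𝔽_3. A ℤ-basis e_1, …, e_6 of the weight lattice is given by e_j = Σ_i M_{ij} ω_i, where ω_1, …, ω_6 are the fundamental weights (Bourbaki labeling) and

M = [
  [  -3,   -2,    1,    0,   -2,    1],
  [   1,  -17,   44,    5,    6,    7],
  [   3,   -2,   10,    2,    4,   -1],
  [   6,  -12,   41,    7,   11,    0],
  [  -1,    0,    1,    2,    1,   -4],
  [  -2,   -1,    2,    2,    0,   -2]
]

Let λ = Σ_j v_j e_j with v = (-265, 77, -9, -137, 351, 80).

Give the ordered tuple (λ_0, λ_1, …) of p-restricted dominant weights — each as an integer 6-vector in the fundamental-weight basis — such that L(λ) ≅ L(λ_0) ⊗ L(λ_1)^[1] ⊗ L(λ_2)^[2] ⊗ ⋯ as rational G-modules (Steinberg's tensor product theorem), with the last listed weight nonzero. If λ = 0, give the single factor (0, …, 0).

((1, 2, 2, 1, 1, 1), (0, 0, 0, 0, 1, 0), (1, 1, 1, 2, 1, 0))

In the fundamental-weight basis, λ has coordinates c = M·v (v = (-265, 77, -9, -137, 351, 80)):
  c_1 = (-3)·(-265) + (-2)·(77) + (1)·(-9) + (0)·(-137) + (-2)·(351) + 1·80 = 10
  c_2 = (1)·(-265) + (-17)·(77) + (44)·(-9) + (5)·(-137) + 6·351 + 7·80 = 11
  c_3 = (3)·(-265) + (-2)·(77) + (10)·(-9) + (2)·(-137) + 4·351 + (-1)·(80) = 11
  c_4 = (6)·(-265) + (-12)·(77) + (41)·(-9) + (7)·(-137) + 11·351 + 0·80 = 19
  c_5 = (-1)·(-265) + 0·77 + (1)·(-9) + (2)·(-137) + 1·351 + (-4)·(80) = 13
  c_6 = (-2)·(-265) + (-1)·(77) + (2)·(-9) + (2)·(-137) + 0·351 + (-2)·(80) = 1
Expand coordinatewise in base 3:
  c_1 = 10 = 1·3^0 + 0·3^1 + 1·3^2
  c_2 = 11 = 2·3^0 + 0·3^1 + 1·3^2
  c_3 = 11 = 2·3^0 + 0·3^1 + 1·3^2
  c_4 = 19 = 1·3^0 + 0·3^1 + 2·3^2
  c_5 = 13 = 1·3^0 + 1·3^1 + 1·3^2
  c_6 = 1 = 1·3^0
Factor λ_0 = (1, 2, 2, 1, 1, 1)
Factor λ_1 = (0, 0, 0, 0, 1, 0)
Factor λ_2 = (1, 1, 1, 2, 1, 0)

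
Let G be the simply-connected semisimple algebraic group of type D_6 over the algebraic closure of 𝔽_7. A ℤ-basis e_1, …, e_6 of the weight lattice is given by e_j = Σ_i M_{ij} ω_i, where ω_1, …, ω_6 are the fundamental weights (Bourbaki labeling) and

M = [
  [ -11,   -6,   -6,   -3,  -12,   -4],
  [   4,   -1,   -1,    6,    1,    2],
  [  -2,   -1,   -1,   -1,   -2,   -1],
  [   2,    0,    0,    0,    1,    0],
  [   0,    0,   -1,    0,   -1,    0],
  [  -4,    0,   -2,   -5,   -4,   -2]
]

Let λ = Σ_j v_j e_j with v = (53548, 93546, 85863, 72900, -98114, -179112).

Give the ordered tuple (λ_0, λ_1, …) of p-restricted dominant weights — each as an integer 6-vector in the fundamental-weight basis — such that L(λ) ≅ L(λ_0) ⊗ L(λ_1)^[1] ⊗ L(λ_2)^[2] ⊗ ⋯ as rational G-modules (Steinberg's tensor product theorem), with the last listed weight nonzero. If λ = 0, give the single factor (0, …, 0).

In the fundamental-weight basis, λ has coordinates c = M·v (v = (53548, 93546, 85863, 72900, -98114, -179112)):
  c_1 = -11*53548 + -6*93546 + -6*85863 + -3*72900 + -12*-98114 + -4*-179112 = 9634
  c_2 = 4*53548 + -1*93546 + -1*85863 + 6*72900 + 1*-98114 + 2*-179112 = 15845
  c_3 = -2*53548 + -1*93546 + -1*85863 + -1*72900 + -2*-98114 + -1*-179112 = 15935
  c_4 = 2*53548 + 0*93546 + 0*85863 + 0*72900 + 1*-98114 + 0*-179112 = 8982
  c_5 = 0*53548 + 0*93546 + -1*85863 + 0*72900 + -1*-98114 + 0*-179112 = 12251
  c_6 = -4*53548 + 0*93546 + -2*85863 + -5*72900 + -4*-98114 + -2*-179112 = 262
Writing each c_i in base p = 7:
  c_1 = 9634 = 2·7^0 + 4·7^1 + 0·7^2 + 0·7^3 + 4·7^4
  c_2 = 15845 = 4·7^0 + 2·7^1 + 1·7^2 + 4·7^3 + 6·7^4
  c_3 = 15935 = 3·7^0 + 1·7^1 + 3·7^2 + 4·7^3 + 6·7^4
  c_4 = 8982 = 1·7^0 + 2·7^1 + 1·7^2 + 5·7^3 + 3·7^4
  c_5 = 12251 = 1·7^0 + 0·7^1 + 5·7^2 + 0·7^3 + 5·7^4
  c_6 = 262 = 3·7^0 + 2·7^1 + 5·7^2
Factor λ_0 = (2, 4, 3, 1, 1, 3)
Factor λ_1 = (4, 2, 1, 2, 0, 2)
Factor λ_2 = (0, 1, 3, 1, 5, 5)
Factor λ_3 = (0, 4, 4, 5, 0, 0)
Factor λ_4 = (4, 6, 6, 3, 5, 0)

((2, 4, 3, 1, 1, 3), (4, 2, 1, 2, 0, 2), (0, 1, 3, 1, 5, 5), (0, 4, 4, 5, 0, 0), (4, 6, 6, 3, 5, 0))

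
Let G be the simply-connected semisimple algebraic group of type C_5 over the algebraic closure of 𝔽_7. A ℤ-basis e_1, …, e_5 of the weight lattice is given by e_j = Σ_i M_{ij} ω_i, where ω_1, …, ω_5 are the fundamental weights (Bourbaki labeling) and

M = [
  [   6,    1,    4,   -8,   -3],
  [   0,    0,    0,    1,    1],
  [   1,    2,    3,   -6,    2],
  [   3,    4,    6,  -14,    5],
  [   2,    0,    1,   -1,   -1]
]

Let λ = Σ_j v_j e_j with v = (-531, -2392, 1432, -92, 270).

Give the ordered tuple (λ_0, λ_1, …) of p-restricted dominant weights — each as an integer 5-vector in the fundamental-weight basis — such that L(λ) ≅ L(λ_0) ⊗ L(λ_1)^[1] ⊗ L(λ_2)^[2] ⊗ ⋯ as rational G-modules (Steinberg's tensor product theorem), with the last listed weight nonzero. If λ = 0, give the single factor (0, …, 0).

In the fundamental-weight basis, λ has coordinates c = M·v (v = (-531, -2392, 1432, -92, 270)):
  c_1 = 6*-531 + 1*-2392 + 4*1432 + -8*-92 + -3*270 = 76
  c_2 = 0*-531 + 0*-2392 + 0*1432 + 1*-92 + 1*270 = 178
  c_3 = 1*-531 + 2*-2392 + 3*1432 + -6*-92 + 2*270 = 73
  c_4 = 3*-531 + 4*-2392 + 6*1432 + -14*-92 + 5*270 = 69
  c_5 = 2*-531 + 0*-2392 + 1*1432 + -1*-92 + -1*270 = 192
p = 7; digits c_i = Σ_j d_{ij}·7^j, 0 ≤ d_{ij} < 7:
  c_1 = 76 = 6·7^0 + 3·7^1 + 1·7^2
  c_2 = 178 = 3·7^0 + 4·7^1 + 3·7^2
  c_3 = 73 = 3·7^0 + 3·7^1 + 1·7^2
  c_4 = 69 = 6·7^0 + 2·7^1 + 1·7^2
  c_5 = 192 = 3·7^0 + 6·7^1 + 3·7^2
λ_0 = (6, 3, 3, 6, 3)
λ_1 = (3, 4, 3, 2, 6)
λ_2 = (1, 3, 1, 1, 3)

((6, 3, 3, 6, 3), (3, 4, 3, 2, 6), (1, 3, 1, 1, 3))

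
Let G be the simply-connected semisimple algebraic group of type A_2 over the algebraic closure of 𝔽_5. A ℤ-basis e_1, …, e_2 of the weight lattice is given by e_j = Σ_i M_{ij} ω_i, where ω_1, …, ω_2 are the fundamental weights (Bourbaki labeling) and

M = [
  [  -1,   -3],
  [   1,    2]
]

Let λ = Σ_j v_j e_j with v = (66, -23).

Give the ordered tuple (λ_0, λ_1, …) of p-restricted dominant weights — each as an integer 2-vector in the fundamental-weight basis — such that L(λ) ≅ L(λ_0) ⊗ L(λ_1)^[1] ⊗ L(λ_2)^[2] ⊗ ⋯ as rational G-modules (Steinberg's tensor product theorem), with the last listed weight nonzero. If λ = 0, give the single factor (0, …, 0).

ω-coordinates c = M·v, v = (66, -23):
  c_1 = -1*66 + -3*-23 = 3
  c_2 = 1*66 + 2*-23 = 20
Base-5 expansion of each c_i:
  c_1 = 3 = 3·5^0
  c_2 = 20 = 0·5^0 + 4·5^1
Factor λ_0 = (3, 0)
Factor λ_1 = (0, 4)

((3, 0), (0, 4))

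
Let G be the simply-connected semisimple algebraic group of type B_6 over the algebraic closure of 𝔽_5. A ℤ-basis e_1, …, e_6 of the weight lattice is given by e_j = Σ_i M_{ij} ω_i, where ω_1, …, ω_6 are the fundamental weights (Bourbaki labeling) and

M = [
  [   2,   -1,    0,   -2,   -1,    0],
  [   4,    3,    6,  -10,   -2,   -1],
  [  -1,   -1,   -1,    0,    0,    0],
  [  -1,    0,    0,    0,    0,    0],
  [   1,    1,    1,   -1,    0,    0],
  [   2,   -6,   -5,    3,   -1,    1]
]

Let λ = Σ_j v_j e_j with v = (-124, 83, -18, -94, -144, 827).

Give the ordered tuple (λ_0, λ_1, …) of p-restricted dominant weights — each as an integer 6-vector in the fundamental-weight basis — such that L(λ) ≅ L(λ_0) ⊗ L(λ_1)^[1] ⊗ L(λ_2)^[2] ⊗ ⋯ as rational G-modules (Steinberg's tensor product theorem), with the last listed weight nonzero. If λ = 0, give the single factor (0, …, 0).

In the fundamental-weight basis, λ has coordinates c = M·v (v = (-124, 83, -18, -94, -144, 827)):
  c_1 = 2*-124 + -1*83 + 0*-18 + -2*-94 + -1*-144 + 0*827 = 1
  c_2 = 4*-124 + 3*83 + 6*-18 + -10*-94 + -2*-144 + -1*827 = 46
  c_3 = -1*-124 + -1*83 + -1*-18 + 0*-94 + 0*-144 + 0*827 = 59
  c_4 = -1*-124 + 0*83 + 0*-18 + 0*-94 + 0*-144 + 0*827 = 124
  c_5 = 1*-124 + 1*83 + 1*-18 + -1*-94 + 0*-144 + 0*827 = 35
  c_6 = 2*-124 + -6*83 + -5*-18 + 3*-94 + -1*-144 + 1*827 = 33
Base-5 expansion of each c_i:
  c_1 = 1 = 1·5^0
  c_2 = 46 = 1·5^0 + 4·5^1 + 1·5^2
  c_3 = 59 = 4·5^0 + 1·5^1 + 2·5^2
  c_4 = 124 = 4·5^0 + 4·5^1 + 4·5^2
  c_5 = 35 = 0·5^0 + 2·5^1 + 1·5^2
  c_6 = 33 = 3·5^0 + 1·5^1 + 1·5^2
Factor λ_0 = (1, 1, 4, 4, 0, 3)
Factor λ_1 = (0, 4, 1, 4, 2, 1)
Factor λ_2 = (0, 1, 2, 4, 1, 1)

((1, 1, 4, 4, 0, 3), (0, 4, 1, 4, 2, 1), (0, 1, 2, 4, 1, 1))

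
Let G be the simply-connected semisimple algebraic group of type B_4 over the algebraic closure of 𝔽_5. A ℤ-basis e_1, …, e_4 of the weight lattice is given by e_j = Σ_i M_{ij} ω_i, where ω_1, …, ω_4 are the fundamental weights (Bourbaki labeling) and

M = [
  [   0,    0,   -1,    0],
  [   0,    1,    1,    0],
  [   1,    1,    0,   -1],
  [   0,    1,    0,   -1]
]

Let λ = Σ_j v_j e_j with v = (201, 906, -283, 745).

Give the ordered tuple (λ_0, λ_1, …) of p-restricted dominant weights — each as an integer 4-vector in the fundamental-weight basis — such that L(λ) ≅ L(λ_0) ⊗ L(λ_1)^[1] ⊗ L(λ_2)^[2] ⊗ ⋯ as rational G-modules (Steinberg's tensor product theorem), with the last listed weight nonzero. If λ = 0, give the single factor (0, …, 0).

((3, 3, 2, 1), (1, 4, 2, 2), (1, 4, 4, 1), (2, 4, 2, 1))

Converting to the ω-basis (c_i = row i of M dotted with v = (201, 906, -283, 745)):
  c_1 = 0·201 + 0·906 + (-1)·(-283) + 0·745 = 283
  c_2 = 0·201 + 1·906 + (1)·(-283) + 0·745 = 623
  c_3 = 1·201 + 1·906 + (0)·(-283) + (-1)·(745) = 362
  c_4 = 0·201 + 1·906 + (0)·(-283) + (-1)·(745) = 161
p = 5; digits c_i = Σ_j d_{ij}·5^j, 0 ≤ d_{ij} < 5:
  c_1 = 283 = 3·5^0 + 1·5^1 + 1·5^2 + 2·5^3
  c_2 = 623 = 3·5^0 + 4·5^1 + 4·5^2 + 4·5^3
  c_3 = 362 = 2·5^0 + 2·5^1 + 4·5^2 + 2·5^3
  c_4 = 161 = 1·5^0 + 2·5^1 + 1·5^2 + 1·5^3
Factor λ_0 = (3, 3, 2, 1)
Factor λ_1 = (1, 4, 2, 2)
Factor λ_2 = (1, 4, 4, 1)
Factor λ_3 = (2, 4, 2, 1)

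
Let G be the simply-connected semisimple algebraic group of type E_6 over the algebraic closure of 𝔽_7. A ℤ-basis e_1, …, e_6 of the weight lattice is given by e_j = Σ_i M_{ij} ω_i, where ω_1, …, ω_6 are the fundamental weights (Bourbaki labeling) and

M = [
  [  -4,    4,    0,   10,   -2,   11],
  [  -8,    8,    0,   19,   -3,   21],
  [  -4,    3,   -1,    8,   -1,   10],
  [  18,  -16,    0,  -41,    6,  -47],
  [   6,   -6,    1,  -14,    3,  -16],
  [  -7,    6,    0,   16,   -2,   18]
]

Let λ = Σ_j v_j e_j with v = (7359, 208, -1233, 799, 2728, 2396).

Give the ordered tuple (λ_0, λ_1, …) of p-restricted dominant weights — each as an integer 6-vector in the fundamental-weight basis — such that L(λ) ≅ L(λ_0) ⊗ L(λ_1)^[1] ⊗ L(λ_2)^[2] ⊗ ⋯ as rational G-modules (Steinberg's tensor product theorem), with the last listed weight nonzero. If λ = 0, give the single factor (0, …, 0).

((6, 0, 3, 5, 6, 2), (5, 1, 6, 4, 5, 6), (5, 2, 0, 2, 6, 3))

In the fundamental-weight basis, λ has coordinates c = M·v (v = (7359, 208, -1233, 799, 2728, 2396)):
  c_1 = (-4)·(7359) + (4)·(208) + (0)·(-1233) + (10)·(799) + (-2)·(2728) + (11)·(2396) = 286
  c_2 = (-8)·(7359) + (8)·(208) + (0)·(-1233) + (19)·(799) + (-3)·(2728) + (21)·(2396) = 105
  c_3 = (-4)·(7359) + (3)·(208) + (-1)·(-1233) + (8)·(799) + (-1)·(2728) + (10)·(2396) = 45
  c_4 = (18)·(7359) + (-16)·(208) + (0)·(-1233) + (-41)·(799) + (6)·(2728) + (-47)·(2396) = 131
  c_5 = (6)·(7359) + (-6)·(208) + (1)·(-1233) + (-14)·(799) + (3)·(2728) + (-16)·(2396) = 335
  c_6 = (-7)·(7359) + (6)·(208) + (0)·(-1233) + (16)·(799) + (-2)·(2728) + (18)·(2396) = 191
Base-7 expansion of each c_i:
  c_1 = 286 = 6·7^0 + 5·7^1 + 5·7^2
  c_2 = 105 = 0·7^0 + 1·7^1 + 2·7^2
  c_3 = 45 = 3·7^0 + 6·7^1
  c_4 = 131 = 5·7^0 + 4·7^1 + 2·7^2
  c_5 = 335 = 6·7^0 + 5·7^1 + 6·7^2
  c_6 = 191 = 2·7^0 + 6·7^1 + 3·7^2
λ_0 = (6, 0, 3, 5, 6, 2)
λ_1 = (5, 1, 6, 4, 5, 6)
λ_2 = (5, 2, 0, 2, 6, 3)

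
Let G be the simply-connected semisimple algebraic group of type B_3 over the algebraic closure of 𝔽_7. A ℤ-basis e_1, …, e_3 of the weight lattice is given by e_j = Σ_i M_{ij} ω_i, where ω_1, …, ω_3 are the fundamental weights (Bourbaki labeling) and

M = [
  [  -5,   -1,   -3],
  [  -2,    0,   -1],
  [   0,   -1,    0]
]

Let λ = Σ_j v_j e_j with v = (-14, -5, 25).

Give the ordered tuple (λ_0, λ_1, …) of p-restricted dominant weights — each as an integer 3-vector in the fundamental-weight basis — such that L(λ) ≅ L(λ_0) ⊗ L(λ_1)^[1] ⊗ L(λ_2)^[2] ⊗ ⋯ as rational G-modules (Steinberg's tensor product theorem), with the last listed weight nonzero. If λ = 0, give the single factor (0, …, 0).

In the fundamental-weight basis, λ has coordinates c = M·v (v = (-14, -5, 25)):
  c_1 = (-5)·(-14) + (-1)·(-5) + (-3)·(25) = 0
  c_2 = (-2)·(-14) + (0)·(-5) + (-1)·(25) = 3
  c_3 = (0)·(-14) + (-1)·(-5) + 0·25 = 5
Base-7 expansion of each c_i:
  c_1 = 0
  c_2 = 3 = 3·7^0
  c_3 = 5 = 5·7^0
λ_0 = (0, 3, 5)

((0, 3, 5),)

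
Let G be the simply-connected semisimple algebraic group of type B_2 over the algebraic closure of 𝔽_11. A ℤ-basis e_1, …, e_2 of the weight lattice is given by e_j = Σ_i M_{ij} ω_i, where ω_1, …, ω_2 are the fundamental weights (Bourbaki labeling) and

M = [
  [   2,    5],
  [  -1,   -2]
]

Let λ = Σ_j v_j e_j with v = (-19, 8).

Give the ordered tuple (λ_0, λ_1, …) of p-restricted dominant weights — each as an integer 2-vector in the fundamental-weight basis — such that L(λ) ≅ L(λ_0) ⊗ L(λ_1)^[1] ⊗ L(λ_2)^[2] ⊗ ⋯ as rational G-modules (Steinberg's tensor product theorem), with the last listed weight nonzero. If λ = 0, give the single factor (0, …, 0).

((2, 3),)

Converting to the ω-basis (c_i = row i of M dotted with v = (-19, 8)):
  c_1 = 2*-19 + 5*8 = 2
  c_2 = -1*-19 + -2*8 = 3
p = 11; digits c_i = Σ_j d_{ij}·11^j, 0 ≤ d_{ij} < 11:
  c_1 = 2 = 2·11^0
  c_2 = 3 = 3·11^0
p-restricted factor λ_0 = (2, 3)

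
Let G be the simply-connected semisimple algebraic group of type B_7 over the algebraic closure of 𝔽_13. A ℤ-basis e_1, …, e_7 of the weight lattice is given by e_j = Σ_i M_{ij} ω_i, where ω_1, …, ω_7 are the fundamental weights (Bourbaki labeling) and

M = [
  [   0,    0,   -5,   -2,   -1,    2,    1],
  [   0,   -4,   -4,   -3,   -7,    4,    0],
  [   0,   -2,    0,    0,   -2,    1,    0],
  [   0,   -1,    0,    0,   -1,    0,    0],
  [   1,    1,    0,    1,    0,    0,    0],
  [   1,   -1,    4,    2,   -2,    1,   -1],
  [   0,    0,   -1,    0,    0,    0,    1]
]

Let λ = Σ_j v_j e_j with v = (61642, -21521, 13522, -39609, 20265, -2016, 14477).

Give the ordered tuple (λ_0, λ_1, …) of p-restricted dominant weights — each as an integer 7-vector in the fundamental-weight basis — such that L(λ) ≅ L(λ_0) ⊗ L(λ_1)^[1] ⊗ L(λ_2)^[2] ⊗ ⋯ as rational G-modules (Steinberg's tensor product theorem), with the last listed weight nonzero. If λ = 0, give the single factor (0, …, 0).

Change of basis e → ω: c = M·v where v = (61642, -21521, 13522, -39609, 20265, -2016, 14477):
  c_1 = 0·61642 + (0)·(-21521) + (-5)·(13522) + (-2)·(-39609) + (-1)·(20265) + (2)·(-2016) + 1·14477 = 1788
  c_2 = 0·61642 + (-4)·(-21521) + (-4)·(13522) + (-3)·(-39609) + (-7)·(20265) + (4)·(-2016) + 0·14477 = 904
  c_3 = 0·61642 + (-2)·(-21521) + 0·13522 + (0)·(-39609) + (-2)·(20265) + (1)·(-2016) + 0·14477 = 496
  c_4 = 0·61642 + (-1)·(-21521) + 0·13522 + (0)·(-39609) + (-1)·(20265) + (0)·(-2016) + 0·14477 = 1256
  c_5 = 1·61642 + (1)·(-21521) + 0·13522 + (1)·(-39609) + 0·20265 + (0)·(-2016) + 0·14477 = 512
  c_6 = 1·61642 + (-1)·(-21521) + 4·13522 + (2)·(-39609) + (-2)·(20265) + (1)·(-2016) + (-1)·(14477) = 1010
  c_7 = 0·61642 + (0)·(-21521) + (-1)·(13522) + (0)·(-39609) + 0·20265 + (0)·(-2016) + 1·14477 = 955
Writing each c_i in base p = 13:
  c_1 = 1788 = 7·13^0 + 7·13^1 + 10·13^2
  c_2 = 904 = 7·13^0 + 4·13^1 + 5·13^2
  c_3 = 496 = 2·13^0 + 12·13^1 + 2·13^2
  c_4 = 1256 = 8·13^0 + 5·13^1 + 7·13^2
  c_5 = 512 = 5·13^0 + 0·13^1 + 3·13^2
  c_6 = 1010 = 9·13^0 + 12·13^1 + 5·13^2
  c_7 = 955 = 6·13^0 + 8·13^1 + 5·13^2
Factor λ_0 = (7, 7, 2, 8, 5, 9, 6)
Factor λ_1 = (7, 4, 12, 5, 0, 12, 8)
Factor λ_2 = (10, 5, 2, 7, 3, 5, 5)

((7, 7, 2, 8, 5, 9, 6), (7, 4, 12, 5, 0, 12, 8), (10, 5, 2, 7, 3, 5, 5))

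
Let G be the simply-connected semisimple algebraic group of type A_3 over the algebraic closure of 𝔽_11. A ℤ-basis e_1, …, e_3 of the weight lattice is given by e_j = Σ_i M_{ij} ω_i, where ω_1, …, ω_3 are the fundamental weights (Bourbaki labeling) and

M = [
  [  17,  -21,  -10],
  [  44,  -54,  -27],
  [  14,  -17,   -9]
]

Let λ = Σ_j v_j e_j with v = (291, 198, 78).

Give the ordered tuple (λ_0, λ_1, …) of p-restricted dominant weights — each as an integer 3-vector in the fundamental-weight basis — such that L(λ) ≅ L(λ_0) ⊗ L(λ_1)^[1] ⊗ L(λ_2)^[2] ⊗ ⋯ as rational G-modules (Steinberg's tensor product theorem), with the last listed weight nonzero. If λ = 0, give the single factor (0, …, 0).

In the fundamental-weight basis, λ has coordinates c = M·v (v = (291, 198, 78)):
  c_1 = 17·291 + (-21)·(198) + (-10)·(78) = 9
  c_2 = 44·291 + (-54)·(198) + (-27)·(78) = 6
  c_3 = 14·291 + (-17)·(198) + (-9)·(78) = 6
Writing each c_i in base p = 11:
  c_1 = 9 = 9·11^0
  c_2 = 6 = 6·11^0
  c_3 = 6 = 6·11^0
p-restricted factor λ_0 = (9, 6, 6)

((9, 6, 6),)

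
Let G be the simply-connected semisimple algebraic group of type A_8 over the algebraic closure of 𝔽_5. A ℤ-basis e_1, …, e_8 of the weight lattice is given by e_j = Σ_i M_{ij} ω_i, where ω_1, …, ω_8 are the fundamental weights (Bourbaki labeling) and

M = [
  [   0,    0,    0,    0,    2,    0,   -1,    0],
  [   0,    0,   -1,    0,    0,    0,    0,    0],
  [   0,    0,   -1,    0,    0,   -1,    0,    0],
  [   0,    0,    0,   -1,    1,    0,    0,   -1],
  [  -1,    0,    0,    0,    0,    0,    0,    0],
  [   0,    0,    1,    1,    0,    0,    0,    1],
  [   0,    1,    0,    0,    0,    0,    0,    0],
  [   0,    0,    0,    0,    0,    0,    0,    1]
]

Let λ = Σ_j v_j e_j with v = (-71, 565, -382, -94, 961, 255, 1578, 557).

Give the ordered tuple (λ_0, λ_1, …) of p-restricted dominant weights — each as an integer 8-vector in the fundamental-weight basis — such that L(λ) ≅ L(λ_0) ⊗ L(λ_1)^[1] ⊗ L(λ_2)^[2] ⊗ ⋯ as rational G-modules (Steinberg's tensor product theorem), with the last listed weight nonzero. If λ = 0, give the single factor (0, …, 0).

((4, 2, 2, 3, 1, 1, 0, 2), (3, 1, 0, 4, 4, 1, 3, 1), (3, 0, 0, 4, 2, 3, 2, 2), (2, 3, 1, 3, 0, 0, 4, 4))

In the fundamental-weight basis, λ has coordinates c = M·v (v = (-71, 565, -382, -94, 961, 255, 1578, 557)):
  c_1 = (0)·(-71) + 0·565 + (0)·(-382) + (0)·(-94) + 2·961 + 0·255 + (-1)·(1578) + 0·557 = 344
  c_2 = (0)·(-71) + 0·565 + (-1)·(-382) + (0)·(-94) + 0·961 + 0·255 + 0·1578 + 0·557 = 382
  c_3 = (0)·(-71) + 0·565 + (-1)·(-382) + (0)·(-94) + 0·961 + (-1)·(255) + 0·1578 + 0·557 = 127
  c_4 = (0)·(-71) + 0·565 + (0)·(-382) + (-1)·(-94) + 1·961 + 0·255 + 0·1578 + (-1)·(557) = 498
  c_5 = (-1)·(-71) + 0·565 + (0)·(-382) + (0)·(-94) + 0·961 + 0·255 + 0·1578 + 0·557 = 71
  c_6 = (0)·(-71) + 0·565 + (1)·(-382) + (1)·(-94) + 0·961 + 0·255 + 0·1578 + 1·557 = 81
  c_7 = (0)·(-71) + 1·565 + (0)·(-382) + (0)·(-94) + 0·961 + 0·255 + 0·1578 + 0·557 = 565
  c_8 = (0)·(-71) + 0·565 + (0)·(-382) + (0)·(-94) + 0·961 + 0·255 + 0·1578 + 1·557 = 557
p = 5; digits c_i = Σ_j d_{ij}·5^j, 0 ≤ d_{ij} < 5:
  c_1 = 344 = 4·5^0 + 3·5^1 + 3·5^2 + 2·5^3
  c_2 = 382 = 2·5^0 + 1·5^1 + 0·5^2 + 3·5^3
  c_3 = 127 = 2·5^0 + 0·5^1 + 0·5^2 + 1·5^3
  c_4 = 498 = 3·5^0 + 4·5^1 + 4·5^2 + 3·5^3
  c_5 = 71 = 1·5^0 + 4·5^1 + 2·5^2
  c_6 = 81 = 1·5^0 + 1·5^1 + 3·5^2
  c_7 = 565 = 0·5^0 + 3·5^1 + 2·5^2 + 4·5^3
  c_8 = 557 = 2·5^0 + 1·5^1 + 2·5^2 + 4·5^3
p-restricted factor λ_0 = (4, 2, 2, 3, 1, 1, 0, 2)
p-restricted factor λ_1 = (3, 1, 0, 4, 4, 1, 3, 1)
p-restricted factor λ_2 = (3, 0, 0, 4, 2, 3, 2, 2)
p-restricted factor λ_3 = (2, 3, 1, 3, 0, 0, 4, 4)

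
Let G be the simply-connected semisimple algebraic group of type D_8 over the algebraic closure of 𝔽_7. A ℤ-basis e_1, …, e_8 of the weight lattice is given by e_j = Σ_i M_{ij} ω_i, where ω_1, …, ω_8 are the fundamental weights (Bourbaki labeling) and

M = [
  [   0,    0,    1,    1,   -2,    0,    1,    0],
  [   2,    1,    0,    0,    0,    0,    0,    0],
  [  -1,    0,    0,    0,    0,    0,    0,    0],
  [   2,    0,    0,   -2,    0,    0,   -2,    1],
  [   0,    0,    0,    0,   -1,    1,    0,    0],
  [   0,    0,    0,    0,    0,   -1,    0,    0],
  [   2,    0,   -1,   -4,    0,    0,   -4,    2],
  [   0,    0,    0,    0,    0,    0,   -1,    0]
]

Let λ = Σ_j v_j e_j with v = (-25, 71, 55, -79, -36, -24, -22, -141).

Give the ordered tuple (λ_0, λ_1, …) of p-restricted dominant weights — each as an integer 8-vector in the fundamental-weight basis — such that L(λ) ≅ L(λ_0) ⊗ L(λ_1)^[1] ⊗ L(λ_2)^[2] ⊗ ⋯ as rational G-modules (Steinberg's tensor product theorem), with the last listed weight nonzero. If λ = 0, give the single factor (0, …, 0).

((5, 0, 4, 4, 5, 3, 3, 1), (3, 3, 3, 1, 1, 3, 2, 3))

Compute c_i = Σ_j M_{ij} v_j with v = (-25, 71, 55, -79, -36, -24, -22, -141):
  c_1 = (0)·(-25) + 0·71 + 1·55 + (1)·(-79) + (-2)·(-36) + (0)·(-24) + (1)·(-22) + (0)·(-141) = 26
  c_2 = (2)·(-25) + 1·71 + 0·55 + (0)·(-79) + (0)·(-36) + (0)·(-24) + (0)·(-22) + (0)·(-141) = 21
  c_3 = (-1)·(-25) + 0·71 + 0·55 + (0)·(-79) + (0)·(-36) + (0)·(-24) + (0)·(-22) + (0)·(-141) = 25
  c_4 = (2)·(-25) + 0·71 + 0·55 + (-2)·(-79) + (0)·(-36) + (0)·(-24) + (-2)·(-22) + (1)·(-141) = 11
  c_5 = (0)·(-25) + 0·71 + 0·55 + (0)·(-79) + (-1)·(-36) + (1)·(-24) + (0)·(-22) + (0)·(-141) = 12
  c_6 = (0)·(-25) + 0·71 + 0·55 + (0)·(-79) + (0)·(-36) + (-1)·(-24) + (0)·(-22) + (0)·(-141) = 24
  c_7 = (2)·(-25) + 0·71 + (-1)·(55) + (-4)·(-79) + (0)·(-36) + (0)·(-24) + (-4)·(-22) + (2)·(-141) = 17
  c_8 = (0)·(-25) + 0·71 + 0·55 + (0)·(-79) + (0)·(-36) + (0)·(-24) + (-1)·(-22) + (0)·(-141) = 22
p = 7; digits c_i = Σ_j d_{ij}·7^j, 0 ≤ d_{ij} < 7:
  c_1 = 26 = 5·7^0 + 3·7^1
  c_2 = 21 = 0·7^0 + 3·7^1
  c_3 = 25 = 4·7^0 + 3·7^1
  c_4 = 11 = 4·7^0 + 1·7^1
  c_5 = 12 = 5·7^0 + 1·7^1
  c_6 = 24 = 3·7^0 + 3·7^1
  c_7 = 17 = 3·7^0 + 2·7^1
  c_8 = 22 = 1·7^0 + 3·7^1
p-restricted factor λ_0 = (5, 0, 4, 4, 5, 3, 3, 1)
p-restricted factor λ_1 = (3, 3, 3, 1, 1, 3, 2, 3)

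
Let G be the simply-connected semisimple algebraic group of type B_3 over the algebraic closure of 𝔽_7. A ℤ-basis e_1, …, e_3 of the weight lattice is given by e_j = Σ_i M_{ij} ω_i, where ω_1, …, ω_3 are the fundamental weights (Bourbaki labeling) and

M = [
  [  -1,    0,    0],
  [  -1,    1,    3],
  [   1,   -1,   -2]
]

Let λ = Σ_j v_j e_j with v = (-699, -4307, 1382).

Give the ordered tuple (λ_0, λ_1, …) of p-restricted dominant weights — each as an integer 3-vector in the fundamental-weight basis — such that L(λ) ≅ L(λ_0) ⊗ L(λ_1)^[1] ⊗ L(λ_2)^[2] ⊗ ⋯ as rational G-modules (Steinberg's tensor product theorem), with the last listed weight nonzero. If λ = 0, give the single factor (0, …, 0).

Change of basis e → ω: c = M·v where v = (-699, -4307, 1382):
  c_1 = (-1)·(-699) + (0)·(-4307) + 0·1382 = 699
  c_2 = (-1)·(-699) + (1)·(-4307) + 3·1382 = 538
  c_3 = (1)·(-699) + (-1)·(-4307) + (-2)·(1382) = 844
Base-7 expansion of each c_i:
  c_1 = 699 = 6·7^0 + 1·7^1 + 0·7^2 + 2·7^3
  c_2 = 538 = 6·7^0 + 6·7^1 + 3·7^2 + 1·7^3
  c_3 = 844 = 4·7^0 + 1·7^1 + 3·7^2 + 2·7^3
p-restricted factor λ_0 = (6, 6, 4)
p-restricted factor λ_1 = (1, 6, 1)
p-restricted factor λ_2 = (0, 3, 3)
p-restricted factor λ_3 = (2, 1, 2)

((6, 6, 4), (1, 6, 1), (0, 3, 3), (2, 1, 2))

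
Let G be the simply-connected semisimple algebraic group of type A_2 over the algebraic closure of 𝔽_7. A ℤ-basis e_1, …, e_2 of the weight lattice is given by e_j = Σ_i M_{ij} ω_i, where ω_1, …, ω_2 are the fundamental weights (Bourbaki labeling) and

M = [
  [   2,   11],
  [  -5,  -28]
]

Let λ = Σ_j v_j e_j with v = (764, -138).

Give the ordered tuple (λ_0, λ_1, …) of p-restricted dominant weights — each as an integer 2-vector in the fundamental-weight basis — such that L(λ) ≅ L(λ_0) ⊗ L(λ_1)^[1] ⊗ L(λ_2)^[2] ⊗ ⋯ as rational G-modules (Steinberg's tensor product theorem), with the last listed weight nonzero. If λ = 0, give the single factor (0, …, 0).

((3, 2), (1, 6))

ω-coordinates c = M·v, v = (764, -138):
  c_1 = 2*764 + 11*-138 = 10
  c_2 = -5*764 + -28*-138 = 44
Expand coordinatewise in base 7:
  c_1 = 10 = 3·7^0 + 1·7^1
  c_2 = 44 = 2·7^0 + 6·7^1
p-restricted factor λ_0 = (3, 2)
p-restricted factor λ_1 = (1, 6)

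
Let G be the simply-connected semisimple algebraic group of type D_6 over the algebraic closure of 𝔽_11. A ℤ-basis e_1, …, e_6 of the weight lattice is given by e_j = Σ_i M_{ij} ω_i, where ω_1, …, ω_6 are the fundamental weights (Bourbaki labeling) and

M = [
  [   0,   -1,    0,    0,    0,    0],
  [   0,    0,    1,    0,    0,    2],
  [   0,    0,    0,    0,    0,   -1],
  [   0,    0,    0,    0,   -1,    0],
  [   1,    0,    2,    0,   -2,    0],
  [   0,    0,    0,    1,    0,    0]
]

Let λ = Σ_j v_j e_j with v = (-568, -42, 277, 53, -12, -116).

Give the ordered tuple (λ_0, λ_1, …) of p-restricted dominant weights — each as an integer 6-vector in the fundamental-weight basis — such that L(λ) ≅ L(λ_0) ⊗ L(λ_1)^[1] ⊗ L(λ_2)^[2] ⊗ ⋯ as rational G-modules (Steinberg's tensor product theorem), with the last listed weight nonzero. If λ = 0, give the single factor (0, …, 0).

((9, 1, 6, 1, 10, 9), (3, 4, 10, 1, 0, 4))

Change of basis e → ω: c = M·v where v = (-568, -42, 277, 53, -12, -116):
  c_1 = (0)·(-568) + (-1)·(-42) + (0)·(277) + (0)·(53) + (0)·(-12) + (0)·(-116) = 42
  c_2 = (0)·(-568) + (0)·(-42) + (1)·(277) + (0)·(53) + (0)·(-12) + (2)·(-116) = 45
  c_3 = (0)·(-568) + (0)·(-42) + (0)·(277) + (0)·(53) + (0)·(-12) + (-1)·(-116) = 116
  c_4 = (0)·(-568) + (0)·(-42) + (0)·(277) + (0)·(53) + (-1)·(-12) + (0)·(-116) = 12
  c_5 = (1)·(-568) + (0)·(-42) + (2)·(277) + (0)·(53) + (-2)·(-12) + (0)·(-116) = 10
  c_6 = (0)·(-568) + (0)·(-42) + (0)·(277) + (1)·(53) + (0)·(-12) + (0)·(-116) = 53
Writing each c_i in base p = 11:
  c_1 = 42 = 9·11^0 + 3·11^1
  c_2 = 45 = 1·11^0 + 4·11^1
  c_3 = 116 = 6·11^0 + 10·11^1
  c_4 = 12 = 1·11^0 + 1·11^1
  c_5 = 10 = 10·11^0
  c_6 = 53 = 9·11^0 + 4·11^1
λ_0 = (9, 1, 6, 1, 10, 9)
λ_1 = (3, 4, 10, 1, 0, 4)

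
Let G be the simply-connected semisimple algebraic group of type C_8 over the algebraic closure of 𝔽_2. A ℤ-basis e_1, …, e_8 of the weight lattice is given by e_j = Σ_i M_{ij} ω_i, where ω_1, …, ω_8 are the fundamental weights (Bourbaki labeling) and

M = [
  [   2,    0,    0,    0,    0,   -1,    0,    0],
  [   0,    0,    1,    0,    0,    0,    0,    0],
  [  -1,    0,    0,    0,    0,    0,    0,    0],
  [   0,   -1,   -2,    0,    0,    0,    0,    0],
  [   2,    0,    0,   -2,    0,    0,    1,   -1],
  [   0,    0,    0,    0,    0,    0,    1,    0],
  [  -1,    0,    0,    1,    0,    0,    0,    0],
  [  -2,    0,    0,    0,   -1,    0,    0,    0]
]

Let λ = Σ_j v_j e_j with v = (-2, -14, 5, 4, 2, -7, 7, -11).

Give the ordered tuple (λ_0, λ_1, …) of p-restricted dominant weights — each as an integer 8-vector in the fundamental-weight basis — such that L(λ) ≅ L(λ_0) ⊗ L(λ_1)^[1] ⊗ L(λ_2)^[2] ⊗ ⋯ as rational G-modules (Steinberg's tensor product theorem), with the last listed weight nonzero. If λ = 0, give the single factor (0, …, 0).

Change of basis e → ω: c = M·v where v = (-2, -14, 5, 4, 2, -7, 7, -11):
  c_1 = 2*-2 + 0*-14 + 0*5 + 0*4 + 0*2 + -1*-7 + 0*7 + 0*-11 = 3
  c_2 = 0*-2 + 0*-14 + 1*5 + 0*4 + 0*2 + 0*-7 + 0*7 + 0*-11 = 5
  c_3 = -1*-2 + 0*-14 + 0*5 + 0*4 + 0*2 + 0*-7 + 0*7 + 0*-11 = 2
  c_4 = 0*-2 + -1*-14 + -2*5 + 0*4 + 0*2 + 0*-7 + 0*7 + 0*-11 = 4
  c_5 = 2*-2 + 0*-14 + 0*5 + -2*4 + 0*2 + 0*-7 + 1*7 + -1*-11 = 6
  c_6 = 0*-2 + 0*-14 + 0*5 + 0*4 + 0*2 + 0*-7 + 1*7 + 0*-11 = 7
  c_7 = -1*-2 + 0*-14 + 0*5 + 1*4 + 0*2 + 0*-7 + 0*7 + 0*-11 = 6
  c_8 = -2*-2 + 0*-14 + 0*5 + 0*4 + -1*2 + 0*-7 + 0*7 + 0*-11 = 2
Base-2 expansion of each c_i:
  c_1 = 3 = 1·2^0 + 1·2^1
  c_2 = 5 = 1·2^0 + 0·2^1 + 1·2^2
  c_3 = 2 = 0·2^0 + 1·2^1
  c_4 = 4 = 0·2^0 + 0·2^1 + 1·2^2
  c_5 = 6 = 0·2^0 + 1·2^1 + 1·2^2
  c_6 = 7 = 1·2^0 + 1·2^1 + 1·2^2
  c_7 = 6 = 0·2^0 + 1·2^1 + 1·2^2
  c_8 = 2 = 0·2^0 + 1·2^1
λ_0 = (1, 1, 0, 0, 0, 1, 0, 0)
λ_1 = (1, 0, 1, 0, 1, 1, 1, 1)
λ_2 = (0, 1, 0, 1, 1, 1, 1, 0)

((1, 1, 0, 0, 0, 1, 0, 0), (1, 0, 1, 0, 1, 1, 1, 1), (0, 1, 0, 1, 1, 1, 1, 0))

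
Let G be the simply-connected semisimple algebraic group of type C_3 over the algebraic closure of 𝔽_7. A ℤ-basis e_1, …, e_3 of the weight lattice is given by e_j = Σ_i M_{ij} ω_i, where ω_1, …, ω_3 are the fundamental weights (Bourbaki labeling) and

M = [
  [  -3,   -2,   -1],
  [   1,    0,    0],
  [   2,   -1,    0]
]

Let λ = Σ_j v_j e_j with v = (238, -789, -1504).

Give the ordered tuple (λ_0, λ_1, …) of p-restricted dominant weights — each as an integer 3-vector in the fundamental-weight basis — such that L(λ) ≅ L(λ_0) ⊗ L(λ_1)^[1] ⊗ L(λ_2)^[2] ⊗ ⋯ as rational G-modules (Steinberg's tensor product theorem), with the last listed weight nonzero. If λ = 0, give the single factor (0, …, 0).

((2, 0, 5), (2, 6, 5), (6, 4, 4), (6, 0, 3))

Converting to the ω-basis (c_i = row i of M dotted with v = (238, -789, -1504)):
  c_1 = (-3)·(238) + (-2)·(-789) + (-1)·(-1504) = 2368
  c_2 = (1)·(238) + (0)·(-789) + (0)·(-1504) = 238
  c_3 = (2)·(238) + (-1)·(-789) + (0)·(-1504) = 1265
Expand coordinatewise in base 7:
  c_1 = 2368 = 2·7^0 + 2·7^1 + 6·7^2 + 6·7^3
  c_2 = 238 = 0·7^0 + 6·7^1 + 4·7^2
  c_3 = 1265 = 5·7^0 + 5·7^1 + 4·7^2 + 3·7^3
p-restricted factor λ_0 = (2, 0, 5)
p-restricted factor λ_1 = (2, 6, 5)
p-restricted factor λ_2 = (6, 4, 4)
p-restricted factor λ_3 = (6, 0, 3)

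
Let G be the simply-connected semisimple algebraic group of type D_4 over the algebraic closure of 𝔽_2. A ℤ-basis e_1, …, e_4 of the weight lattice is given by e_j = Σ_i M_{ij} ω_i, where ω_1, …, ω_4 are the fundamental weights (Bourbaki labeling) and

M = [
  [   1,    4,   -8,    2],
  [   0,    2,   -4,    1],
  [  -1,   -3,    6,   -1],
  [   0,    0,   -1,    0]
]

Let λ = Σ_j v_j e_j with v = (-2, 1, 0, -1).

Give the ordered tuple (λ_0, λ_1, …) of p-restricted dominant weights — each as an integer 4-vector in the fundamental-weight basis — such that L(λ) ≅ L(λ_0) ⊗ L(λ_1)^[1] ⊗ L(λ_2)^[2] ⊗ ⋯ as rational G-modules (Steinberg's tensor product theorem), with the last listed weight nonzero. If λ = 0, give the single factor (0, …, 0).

((0, 1, 0, 0),)

Change of basis e → ω: c = M·v where v = (-2, 1, 0, -1):
  c_1 = 1*-2 + 4*1 + -8*0 + 2*-1 = 0
  c_2 = 0*-2 + 2*1 + -4*0 + 1*-1 = 1
  c_3 = -1*-2 + -3*1 + 6*0 + -1*-1 = 0
  c_4 = 0*-2 + 0*1 + -1*0 + 0*-1 = 0
Writing each c_i in base p = 2:
  c_1 = 0
  c_2 = 1 = 1·2^0
  c_3 = 0
  c_4 = 0
p-restricted factor λ_0 = (0, 1, 0, 0)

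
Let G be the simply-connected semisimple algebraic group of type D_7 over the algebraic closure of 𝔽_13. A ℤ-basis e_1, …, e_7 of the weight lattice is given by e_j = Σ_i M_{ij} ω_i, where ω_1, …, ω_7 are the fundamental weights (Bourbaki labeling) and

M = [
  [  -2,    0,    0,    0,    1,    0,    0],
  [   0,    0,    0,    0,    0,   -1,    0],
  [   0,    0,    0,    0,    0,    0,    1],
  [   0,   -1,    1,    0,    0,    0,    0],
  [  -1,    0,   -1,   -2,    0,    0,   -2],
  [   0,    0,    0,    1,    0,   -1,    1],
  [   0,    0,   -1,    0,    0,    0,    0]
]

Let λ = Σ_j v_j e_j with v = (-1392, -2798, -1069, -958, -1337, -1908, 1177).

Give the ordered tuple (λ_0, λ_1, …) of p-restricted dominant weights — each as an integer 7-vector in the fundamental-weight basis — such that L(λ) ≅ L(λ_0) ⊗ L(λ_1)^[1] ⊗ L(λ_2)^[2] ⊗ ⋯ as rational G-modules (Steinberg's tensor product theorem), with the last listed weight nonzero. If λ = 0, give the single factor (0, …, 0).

In the fundamental-weight basis, λ has coordinates c = M·v (v = (-1392, -2798, -1069, -958, -1337, -1908, 1177)):
  c_1 = (-2)·(-1392) + (0)·(-2798) + (0)·(-1069) + (0)·(-958) + (1)·(-1337) + (0)·(-1908) + 0·1177 = 1447
  c_2 = (0)·(-1392) + (0)·(-2798) + (0)·(-1069) + (0)·(-958) + (0)·(-1337) + (-1)·(-1908) + 0·1177 = 1908
  c_3 = (0)·(-1392) + (0)·(-2798) + (0)·(-1069) + (0)·(-958) + (0)·(-1337) + (0)·(-1908) + 1·1177 = 1177
  c_4 = (0)·(-1392) + (-1)·(-2798) + (1)·(-1069) + (0)·(-958) + (0)·(-1337) + (0)·(-1908) + 0·1177 = 1729
  c_5 = (-1)·(-1392) + (0)·(-2798) + (-1)·(-1069) + (-2)·(-958) + (0)·(-1337) + (0)·(-1908) + (-2)·(1177) = 2023
  c_6 = (0)·(-1392) + (0)·(-2798) + (0)·(-1069) + (1)·(-958) + (0)·(-1337) + (-1)·(-1908) + 1·1177 = 2127
  c_7 = (0)·(-1392) + (0)·(-2798) + (-1)·(-1069) + (0)·(-958) + (0)·(-1337) + (0)·(-1908) + 0·1177 = 1069
p = 13; digits c_i = Σ_j d_{ij}·13^j, 0 ≤ d_{ij} < 13:
  c_1 = 1447 = 4·13^0 + 7·13^1 + 8·13^2
  c_2 = 1908 = 10·13^0 + 3·13^1 + 11·13^2
  c_3 = 1177 = 7·13^0 + 12·13^1 + 6·13^2
  c_4 = 1729 = 0·13^0 + 3·13^1 + 10·13^2
  c_5 = 2023 = 8·13^0 + 12·13^1 + 11·13^2
  c_6 = 2127 = 8·13^0 + 7·13^1 + 12·13^2
  c_7 = 1069 = 3·13^0 + 4·13^1 + 6·13^2
Factor λ_0 = (4, 10, 7, 0, 8, 8, 3)
Factor λ_1 = (7, 3, 12, 3, 12, 7, 4)
Factor λ_2 = (8, 11, 6, 10, 11, 12, 6)

((4, 10, 7, 0, 8, 8, 3), (7, 3, 12, 3, 12, 7, 4), (8, 11, 6, 10, 11, 12, 6))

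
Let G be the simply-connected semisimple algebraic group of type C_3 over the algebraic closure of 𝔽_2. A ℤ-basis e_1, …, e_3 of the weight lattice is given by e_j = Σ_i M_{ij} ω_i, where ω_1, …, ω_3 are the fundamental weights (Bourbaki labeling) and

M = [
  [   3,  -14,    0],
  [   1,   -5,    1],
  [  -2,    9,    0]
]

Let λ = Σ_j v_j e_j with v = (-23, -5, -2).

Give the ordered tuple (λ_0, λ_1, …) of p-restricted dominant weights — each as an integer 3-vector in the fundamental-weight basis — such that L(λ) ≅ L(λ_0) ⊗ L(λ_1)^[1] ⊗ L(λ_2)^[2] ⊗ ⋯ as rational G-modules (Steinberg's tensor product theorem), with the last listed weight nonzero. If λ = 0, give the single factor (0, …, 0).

Compute c_i = Σ_j M_{ij} v_j with v = (-23, -5, -2):
  c_1 = (3)·(-23) + (-14)·(-5) + (0)·(-2) = 1
  c_2 = (1)·(-23) + (-5)·(-5) + (1)·(-2) = 0
  c_3 = (-2)·(-23) + (9)·(-5) + (0)·(-2) = 1
Base-2 expansion of each c_i:
  c_1 = 1 = 1·2^0
  c_2 = 0
  c_3 = 1 = 1·2^0
p-restricted factor λ_0 = (1, 0, 1)

((1, 0, 1),)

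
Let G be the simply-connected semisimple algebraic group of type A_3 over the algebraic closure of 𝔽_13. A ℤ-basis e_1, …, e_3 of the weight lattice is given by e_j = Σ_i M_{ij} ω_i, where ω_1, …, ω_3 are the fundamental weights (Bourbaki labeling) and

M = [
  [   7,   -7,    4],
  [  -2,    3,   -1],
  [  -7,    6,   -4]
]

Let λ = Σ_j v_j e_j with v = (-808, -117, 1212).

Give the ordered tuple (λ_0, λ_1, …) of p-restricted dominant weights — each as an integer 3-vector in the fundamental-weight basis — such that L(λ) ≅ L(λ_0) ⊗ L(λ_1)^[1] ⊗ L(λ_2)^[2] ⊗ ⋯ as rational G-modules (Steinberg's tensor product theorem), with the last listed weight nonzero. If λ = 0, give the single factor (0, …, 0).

Change of basis e → ω: c = M·v where v = (-808, -117, 1212):
  c_1 = (7)·(-808) + (-7)·(-117) + 4·1212 = 11
  c_2 = (-2)·(-808) + (3)·(-117) + (-1)·(1212) = 53
  c_3 = (-7)·(-808) + (6)·(-117) + (-4)·(1212) = 106
p = 13; digits c_i = Σ_j d_{ij}·13^j, 0 ≤ d_{ij} < 13:
  c_1 = 11 = 11·13^0
  c_2 = 53 = 1·13^0 + 4·13^1
  c_3 = 106 = 2·13^0 + 8·13^1
Factor λ_0 = (11, 1, 2)
Factor λ_1 = (0, 4, 8)

((11, 1, 2), (0, 4, 8))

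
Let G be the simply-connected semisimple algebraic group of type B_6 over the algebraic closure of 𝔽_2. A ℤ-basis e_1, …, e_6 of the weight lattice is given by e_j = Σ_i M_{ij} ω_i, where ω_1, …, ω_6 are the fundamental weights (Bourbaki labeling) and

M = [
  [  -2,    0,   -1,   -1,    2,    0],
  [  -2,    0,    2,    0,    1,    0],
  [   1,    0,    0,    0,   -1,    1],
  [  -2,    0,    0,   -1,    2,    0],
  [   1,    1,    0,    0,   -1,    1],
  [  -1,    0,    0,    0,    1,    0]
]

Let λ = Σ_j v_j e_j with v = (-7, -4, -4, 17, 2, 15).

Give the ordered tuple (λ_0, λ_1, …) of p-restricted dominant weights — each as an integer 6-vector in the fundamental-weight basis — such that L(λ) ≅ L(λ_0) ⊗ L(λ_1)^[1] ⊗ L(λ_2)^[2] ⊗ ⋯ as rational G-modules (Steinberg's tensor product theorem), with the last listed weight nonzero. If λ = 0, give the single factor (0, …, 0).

Compute c_i = Σ_j M_{ij} v_j with v = (-7, -4, -4, 17, 2, 15):
  c_1 = (-2)·(-7) + (0)·(-4) + (-1)·(-4) + (-1)·(17) + 2·2 + 0·15 = 5
  c_2 = (-2)·(-7) + (0)·(-4) + (2)·(-4) + 0·17 + 1·2 + 0·15 = 8
  c_3 = (1)·(-7) + (0)·(-4) + (0)·(-4) + 0·17 + (-1)·(2) + 1·15 = 6
  c_4 = (-2)·(-7) + (0)·(-4) + (0)·(-4) + (-1)·(17) + 2·2 + 0·15 = 1
  c_5 = (1)·(-7) + (1)·(-4) + (0)·(-4) + 0·17 + (-1)·(2) + 1·15 = 2
  c_6 = (-1)·(-7) + (0)·(-4) + (0)·(-4) + 0·17 + 1·2 + 0·15 = 9
Writing each c_i in base p = 2:
  c_1 = 5 = 1·2^0 + 0·2^1 + 1·2^2
  c_2 = 8 = 0·2^0 + 0·2^1 + 0·2^2 + 1·2^3
  c_3 = 6 = 0·2^0 + 1·2^1 + 1·2^2
  c_4 = 1 = 1·2^0
  c_5 = 2 = 0·2^0 + 1·2^1
  c_6 = 9 = 1·2^0 + 0·2^1 + 0·2^2 + 1·2^3
λ_0 = (1, 0, 0, 1, 0, 1)
λ_1 = (0, 0, 1, 0, 1, 0)
λ_2 = (1, 0, 1, 0, 0, 0)
λ_3 = (0, 1, 0, 0, 0, 1)

((1, 0, 0, 1, 0, 1), (0, 0, 1, 0, 1, 0), (1, 0, 1, 0, 0, 0), (0, 1, 0, 0, 0, 1))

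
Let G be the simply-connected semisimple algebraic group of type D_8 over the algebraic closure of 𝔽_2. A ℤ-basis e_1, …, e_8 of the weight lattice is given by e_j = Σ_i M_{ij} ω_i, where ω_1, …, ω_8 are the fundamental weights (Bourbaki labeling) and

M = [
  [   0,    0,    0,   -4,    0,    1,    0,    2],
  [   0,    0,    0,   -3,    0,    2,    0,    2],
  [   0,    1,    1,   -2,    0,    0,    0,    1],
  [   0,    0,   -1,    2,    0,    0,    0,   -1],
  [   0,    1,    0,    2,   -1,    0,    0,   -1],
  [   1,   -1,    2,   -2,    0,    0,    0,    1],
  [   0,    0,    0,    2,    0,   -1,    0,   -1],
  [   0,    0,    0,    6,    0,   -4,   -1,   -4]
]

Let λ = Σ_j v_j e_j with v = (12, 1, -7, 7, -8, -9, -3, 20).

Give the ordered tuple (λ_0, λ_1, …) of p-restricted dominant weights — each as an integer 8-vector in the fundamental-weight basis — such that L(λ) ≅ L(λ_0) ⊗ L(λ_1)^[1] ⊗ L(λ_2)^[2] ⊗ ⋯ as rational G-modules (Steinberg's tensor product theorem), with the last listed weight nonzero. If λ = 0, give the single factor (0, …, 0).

Compute c_i = Σ_j M_{ij} v_j with v = (12, 1, -7, 7, -8, -9, -3, 20):
  c_1 = (0)·(12) + (0)·(1) + (0)·(-7) + (-4)·(7) + (0)·(-8) + (1)·(-9) + (0)·(-3) + (2)·(20) = 3
  c_2 = (0)·(12) + (0)·(1) + (0)·(-7) + (-3)·(7) + (0)·(-8) + (2)·(-9) + (0)·(-3) + (2)·(20) = 1
  c_3 = (0)·(12) + (1)·(1) + (1)·(-7) + (-2)·(7) + (0)·(-8) + (0)·(-9) + (0)·(-3) + (1)·(20) = 0
  c_4 = (0)·(12) + (0)·(1) + (-1)·(-7) + (2)·(7) + (0)·(-8) + (0)·(-9) + (0)·(-3) + (-1)·(20) = 1
  c_5 = (0)·(12) + (1)·(1) + (0)·(-7) + (2)·(7) + (-1)·(-8) + (0)·(-9) + (0)·(-3) + (-1)·(20) = 3
  c_6 = (1)·(12) + (-1)·(1) + (2)·(-7) + (-2)·(7) + (0)·(-8) + (0)·(-9) + (0)·(-3) + (1)·(20) = 3
  c_7 = (0)·(12) + (0)·(1) + (0)·(-7) + (2)·(7) + (0)·(-8) + (-1)·(-9) + (0)·(-3) + (-1)·(20) = 3
  c_8 = (0)·(12) + (0)·(1) + (0)·(-7) + (6)·(7) + (0)·(-8) + (-4)·(-9) + (-1)·(-3) + (-4)·(20) = 1
p = 2; digits c_i = Σ_j d_{ij}·2^j, 0 ≤ d_{ij} < 2:
  c_1 = 3 = 1·2^0 + 1·2^1
  c_2 = 1 = 1·2^0
  c_3 = 0
  c_4 = 1 = 1·2^0
  c_5 = 3 = 1·2^0 + 1·2^1
  c_6 = 3 = 1·2^0 + 1·2^1
  c_7 = 3 = 1·2^0 + 1·2^1
  c_8 = 1 = 1·2^0
λ_0 = (1, 1, 0, 1, 1, 1, 1, 1)
λ_1 = (1, 0, 0, 0, 1, 1, 1, 0)

((1, 1, 0, 1, 1, 1, 1, 1), (1, 0, 0, 0, 1, 1, 1, 0))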